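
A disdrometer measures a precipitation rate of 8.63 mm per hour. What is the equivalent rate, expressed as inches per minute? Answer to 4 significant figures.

8.63 mm/hour × 0.0393701 in/mm × 0.0166667 hour/minute = 0.005663 in/minute.

0.005663 in/minute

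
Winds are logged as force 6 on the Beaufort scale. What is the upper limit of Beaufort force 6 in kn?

27 kt

Beaufort 6 (strong breeze) spans 22–27 knots.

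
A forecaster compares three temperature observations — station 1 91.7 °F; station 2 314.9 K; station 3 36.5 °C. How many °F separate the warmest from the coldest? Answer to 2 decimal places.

15.45 °F

station 1: 91.7 °F = 33.167 °C.
station 2: 314.9 K = 41.750 °C.
Spread: 41.750 − 33.167 = 8.583 °C = 15.45 °F.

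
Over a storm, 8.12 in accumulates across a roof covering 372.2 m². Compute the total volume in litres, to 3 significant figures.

76800 litres

Depth: 8.12 in × 25.4 = 206.248 mm.
1 mm over 1 m² is 1 L, so volume = 206.248 × 372.2 = 76765.506 L ≈ 76800 L.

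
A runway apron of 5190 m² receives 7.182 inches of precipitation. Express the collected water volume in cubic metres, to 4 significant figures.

Depth: 7.182 in × 25.4 = 182.4228 mm.
1 mm over 1 m² is 1 L, so volume = 182.4228 × 5190 = 946774.33 L = 946.8 m³.

946.8 cubic metres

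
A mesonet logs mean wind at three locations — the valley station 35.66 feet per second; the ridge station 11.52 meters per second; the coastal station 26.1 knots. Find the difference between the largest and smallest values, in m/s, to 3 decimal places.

2.558 m/s

the valley station: 35.66 ft/s = 10.86917 m/s.
the coastal station: 26.1 kt = 13.42700 m/s.
Spread: 13.42700 − 10.86917 = 2.558 m/s.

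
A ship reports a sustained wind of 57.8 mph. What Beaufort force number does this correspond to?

57.8 mph = 25.8 m/s, which is Beaufort 10 (storm, 24.5–28.4 m/s).

Beaufort force 10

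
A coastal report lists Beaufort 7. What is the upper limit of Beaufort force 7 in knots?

Beaufort 7 (near gale) spans 28–33 knots.

33 kt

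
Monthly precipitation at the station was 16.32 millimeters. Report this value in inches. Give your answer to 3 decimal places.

0.643 in

1 mm = 0.0393701 in, so 16.32 × 0.0393701 = 0.643 in.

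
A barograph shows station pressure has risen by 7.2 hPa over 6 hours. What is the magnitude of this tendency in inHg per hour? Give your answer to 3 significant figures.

7.2 hPa / 6 h × 0.02953 inHg/hPa = 0.0354 inHg/h.

0.0354 inHg per hour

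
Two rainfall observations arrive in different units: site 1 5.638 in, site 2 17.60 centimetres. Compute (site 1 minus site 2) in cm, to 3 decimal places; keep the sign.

-3.279 cm

site 1: 5.638 in = 14.32052 cm.
Difference: 14.32052 − 17.60000 = -3.279 cm.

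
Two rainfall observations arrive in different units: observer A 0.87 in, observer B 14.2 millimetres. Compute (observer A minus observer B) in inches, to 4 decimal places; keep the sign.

0.3109 in

observer B: 14.2 mm = 0.559055 in.
Difference: 0.870000 − 0.559055 = 0.3109 in.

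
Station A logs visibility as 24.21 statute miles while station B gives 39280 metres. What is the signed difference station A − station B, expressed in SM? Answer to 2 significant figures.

station B: 39280 m = 24.4075 SM.
Difference: 24.2100 − 24.4075 = -0.20 SM.

-0.20 SM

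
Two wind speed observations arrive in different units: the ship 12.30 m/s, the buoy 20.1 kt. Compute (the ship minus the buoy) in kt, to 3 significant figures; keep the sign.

3.81 kt

the ship: 12.30 m/s = 23.9093 kt.
Difference: 23.9093 − 20.1000 = 3.81 kt.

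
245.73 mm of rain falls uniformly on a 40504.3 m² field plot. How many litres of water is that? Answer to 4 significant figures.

1 mm over 1 m² is 1 L, so volume = 245.73 × 40504.3 = 9953121.6 L ≈ 9953000 L.

9953000 litres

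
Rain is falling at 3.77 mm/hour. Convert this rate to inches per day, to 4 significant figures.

3.562 in/day

3.77 mm/hour × 0.0393701 in/mm × 24 hour/day = 3.562 in/day.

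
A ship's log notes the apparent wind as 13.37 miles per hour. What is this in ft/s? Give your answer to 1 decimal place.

19.6 ft/s

1 mph = 1.46667 ft/s, so 13.37 × 1.46667 = 19.6 ft/s.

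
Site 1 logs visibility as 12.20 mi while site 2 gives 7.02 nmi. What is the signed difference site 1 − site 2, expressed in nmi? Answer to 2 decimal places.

3.58 nmi

site 1: 12.20 SM = 10.6015 nmi.
Difference: 10.6015 − 7.0200 = 3.58 nmi.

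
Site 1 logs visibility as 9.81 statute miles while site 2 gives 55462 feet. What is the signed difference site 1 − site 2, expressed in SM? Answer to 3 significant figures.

-0.694 SM

site 2: 55462 ft = 10.50417 SM.
Difference: 9.81000 − 10.50417 = -0.694 SM.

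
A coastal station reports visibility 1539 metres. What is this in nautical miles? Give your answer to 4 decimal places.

0.8310 nmi

1 m = 0.000539957 nmi, so 1539 × 0.000539957 = 0.8310 nmi.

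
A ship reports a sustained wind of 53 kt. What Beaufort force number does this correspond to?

Beaufort force 10

53 kt lies in the Beaufort 10 band (storm, 48–55 kt).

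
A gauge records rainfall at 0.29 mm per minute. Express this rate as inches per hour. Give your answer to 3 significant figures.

0.29 mm/minute × 0.0393701 in/mm × 60 minute/hour = 0.685 in/hour.

0.685 in/hour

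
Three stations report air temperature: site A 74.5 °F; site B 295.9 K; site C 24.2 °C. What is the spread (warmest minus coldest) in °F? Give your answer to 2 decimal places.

site A: 74.5 °F = 23.611 °C.
site B: 295.9 K = 22.750 °C.
Spread: 24.200 − 22.750 = 1.450 °C = 2.61 °F.

2.61 °F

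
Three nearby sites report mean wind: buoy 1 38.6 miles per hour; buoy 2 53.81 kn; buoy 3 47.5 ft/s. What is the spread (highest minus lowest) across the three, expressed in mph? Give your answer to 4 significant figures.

buoy 2: 53.81 kt = 61.9234 mph.
buoy 3: 47.5 ft/s = 32.3864 mph.
Spread: 61.9234 − 32.3864 = 29.54 mph.

29.54 mph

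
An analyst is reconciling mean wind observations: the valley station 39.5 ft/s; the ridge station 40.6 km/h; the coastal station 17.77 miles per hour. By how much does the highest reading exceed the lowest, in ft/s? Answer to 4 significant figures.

the ridge station: 40.6 km/h = 37.0006 ft/s.
the coastal station: 17.77 mph = 26.0627 ft/s.
Spread: 39.5000 − 26.0627 = 13.44 ft/s.

13.44 ft/s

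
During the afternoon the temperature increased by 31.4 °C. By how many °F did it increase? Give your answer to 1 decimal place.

For a temperature change the 32° offset cancels: Δ°F = 31.4 × 1.8 = 56.5 °F.

56.5 °F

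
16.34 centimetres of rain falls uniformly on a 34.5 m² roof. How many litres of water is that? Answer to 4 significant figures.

Depth: 16.34 cm × 10 = 163.4 mm.
1 mm over 1 m² is 1 L, so volume = 163.4 × 34.5 = 5637.3 L ≈ 5637 L.

5637 litres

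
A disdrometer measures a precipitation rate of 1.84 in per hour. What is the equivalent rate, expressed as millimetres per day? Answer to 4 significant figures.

1.84 in/hour × 25.4 mm/in × 24 hour/day = 1122 mm/day.

1122 mm/day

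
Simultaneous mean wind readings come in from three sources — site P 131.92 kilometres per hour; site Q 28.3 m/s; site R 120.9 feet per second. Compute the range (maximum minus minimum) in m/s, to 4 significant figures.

8.550 m/s

site P: 131.92 km/h = 36.64444 m/s.
site R: 120.9 ft/s = 36.85032 m/s.
Spread: 36.85032 − 28.30000 = 8.550 m/s.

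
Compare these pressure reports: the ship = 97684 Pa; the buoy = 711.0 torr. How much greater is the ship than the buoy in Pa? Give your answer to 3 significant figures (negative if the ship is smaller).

the buoy: 711.0 mmHg = 94792.22 Pa.
Difference: 97684.00 − 94792.22 = 2890 Pa.

2890 Pa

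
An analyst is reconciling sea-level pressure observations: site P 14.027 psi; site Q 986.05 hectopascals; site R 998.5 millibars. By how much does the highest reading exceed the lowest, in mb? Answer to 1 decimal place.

site P: 14.027 psi = 967.128 mb.
site Q: 986.05 hPa = 986.050 mb.
Spread: 998.500 − 967.128 = 31.4 mb.

31.4 mb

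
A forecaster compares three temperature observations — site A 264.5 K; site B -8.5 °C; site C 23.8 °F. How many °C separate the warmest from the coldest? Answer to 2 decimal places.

site A: 264.5 K = -8.650 °C.
site C: 23.8 °F = -4.556 °C.
Spread: (-4.556) − (-8.650) = 4.094 °C.

4.09 °C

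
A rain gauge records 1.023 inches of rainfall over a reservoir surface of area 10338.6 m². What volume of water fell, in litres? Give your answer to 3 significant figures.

269000 litres

Depth: 1.023 in × 25.4 = 25.9842 mm.
1 mm over 1 m² is 1 L, so volume = 25.9842 × 10338.6 = 268640.25 L ≈ 269000 L.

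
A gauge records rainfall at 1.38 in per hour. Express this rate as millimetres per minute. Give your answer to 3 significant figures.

1.38 in/hour × 25.4 mm/in × 0.0166667 hour/minute = 0.584 mm/minute.

0.584 mm/minute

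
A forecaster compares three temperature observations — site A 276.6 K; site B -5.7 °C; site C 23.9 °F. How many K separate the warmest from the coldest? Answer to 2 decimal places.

9.15 K

site A: 276.6 K = 3.450 °C.
site C: 23.9 °F = -4.500 °C.
Spread: 3.450 − (-5.700) = 9.150 °C.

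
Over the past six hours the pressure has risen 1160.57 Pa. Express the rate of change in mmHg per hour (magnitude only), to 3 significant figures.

1160.57 Pa / 6 h × 0.00750062 mmHg/Pa = 1.45 mmHg/h.

1.45 mmHg per hour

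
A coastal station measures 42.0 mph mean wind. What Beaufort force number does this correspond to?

42.0 mph = 18.8 m/s, which is Beaufort 8 (gale, 17.2–20.7 m/s).

Beaufort force 8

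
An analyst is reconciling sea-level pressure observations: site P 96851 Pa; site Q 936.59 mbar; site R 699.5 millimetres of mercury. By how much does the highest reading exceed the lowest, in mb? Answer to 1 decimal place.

site P: 96851 Pa = 968.510 mb.
site R: 699.5 mmHg = 932.590 mb.
Spread: 968.510 − 932.590 = 35.9 mb.

35.9 mb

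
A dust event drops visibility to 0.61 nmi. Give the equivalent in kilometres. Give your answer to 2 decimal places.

1.13 km

1 nmi = 1.852 km, so 0.61 × 1.852 = 1.13 km.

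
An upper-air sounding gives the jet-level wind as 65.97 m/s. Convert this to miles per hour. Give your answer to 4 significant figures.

147.6 mph

1 m/s = 2.23694 mph, so 65.97 × 2.23694 = 147.6 mph.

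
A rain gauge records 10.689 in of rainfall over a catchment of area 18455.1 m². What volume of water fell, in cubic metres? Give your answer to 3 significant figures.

5010 cubic metres

Depth: 10.689 in × 25.4 = 271.5006 mm.
1 mm over 1 m² is 1 L, so volume = 271.5006 × 18455.1 = 5010570.7 L = 5010 m³.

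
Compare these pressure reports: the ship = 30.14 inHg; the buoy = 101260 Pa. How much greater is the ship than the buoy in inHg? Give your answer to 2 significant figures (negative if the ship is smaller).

0.24 inHg

the buoy: 101260 Pa = 29.9021 inHg.
Difference: 30.1400 − 29.9021 = 0.24 inHg.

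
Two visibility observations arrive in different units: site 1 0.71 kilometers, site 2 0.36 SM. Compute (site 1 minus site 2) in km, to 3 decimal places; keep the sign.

site 2: 0.36 SM = 0.57936 km.
Difference: 0.71000 − 0.57936 = 0.131 km.

0.131 km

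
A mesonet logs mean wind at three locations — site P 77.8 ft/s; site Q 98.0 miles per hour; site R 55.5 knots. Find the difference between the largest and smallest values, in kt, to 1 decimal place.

39.1 kt

site P: 77.8 ft/s = 46.095 kt.
site Q: 98.0 mph = 85.160 kt.
Spread: 85.160 − 46.095 = 39.1 kt.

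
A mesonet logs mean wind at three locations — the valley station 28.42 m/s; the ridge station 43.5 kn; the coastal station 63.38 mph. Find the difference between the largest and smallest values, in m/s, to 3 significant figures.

6.04 m/s

the ridge station: 43.5 kt = 22.3783 m/s.
the coastal station: 63.38 mph = 28.3334 m/s.
Spread: 28.4200 − 22.3783 = 6.04 m/s.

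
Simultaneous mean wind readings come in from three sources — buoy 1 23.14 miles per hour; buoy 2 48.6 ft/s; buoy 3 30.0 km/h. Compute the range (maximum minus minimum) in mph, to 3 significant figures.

buoy 2: 48.6 ft/s = 33.136 mph.
buoy 3: 30.0 km/h = 18.641 mph.
Spread: 33.136 − 18.641 = 14.5 mph.

14.5 mph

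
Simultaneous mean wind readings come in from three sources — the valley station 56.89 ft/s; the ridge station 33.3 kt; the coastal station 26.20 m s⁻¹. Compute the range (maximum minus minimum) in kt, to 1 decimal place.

17.6 kt

the valley station: 56.89 ft/s = 33.706 kt.
the coastal station: 26.20 m/s = 50.929 kt.
Spread: 50.929 − 33.300 = 17.6 kt.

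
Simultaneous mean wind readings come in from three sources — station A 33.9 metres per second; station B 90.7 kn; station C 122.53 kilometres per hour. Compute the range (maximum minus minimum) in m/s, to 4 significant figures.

12.76 m/s

station B: 90.7 kt = 46.6601 m/s.
station C: 122.53 km/h = 34.0361 m/s.
Spread: 46.6601 − 33.9000 = 12.76 m/s.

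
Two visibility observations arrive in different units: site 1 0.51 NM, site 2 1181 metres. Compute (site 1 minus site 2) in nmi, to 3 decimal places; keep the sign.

-0.128 nmi

site 2: 1181 m = 0.63769 nmi.
Difference: 0.51000 − 0.63769 = -0.128 nmi.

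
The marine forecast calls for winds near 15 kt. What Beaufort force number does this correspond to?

15 kt lies in the Beaufort 4 band (moderate breeze, 11–16 kt).

Beaufort force 4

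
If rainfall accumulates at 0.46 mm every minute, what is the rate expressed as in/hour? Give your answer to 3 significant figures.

1.09 in/hour

0.46 mm/minute × 0.0393701 in/mm × 60 minute/hour = 1.09 in/hour.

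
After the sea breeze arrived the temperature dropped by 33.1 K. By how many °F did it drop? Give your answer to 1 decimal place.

59.6 °F

For a temperature change the 32° offset cancels: Δ°F = 33.1 × 1.8 = 59.6 °F.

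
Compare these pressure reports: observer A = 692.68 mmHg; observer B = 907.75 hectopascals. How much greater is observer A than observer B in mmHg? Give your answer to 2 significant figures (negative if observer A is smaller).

12 mmHg

observer B: 907.75 hPa = 680.87 mmHg.
Difference: 692.68 − 680.87 = 12 mmHg.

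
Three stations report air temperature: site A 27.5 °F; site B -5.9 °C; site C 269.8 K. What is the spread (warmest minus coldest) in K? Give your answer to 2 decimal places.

site A: 27.5 °F = -2.500 °C.
site C: 269.8 K = -3.350 °C.
Spread: (-2.500) − (-5.900) = 3.400 °C.

3.40 K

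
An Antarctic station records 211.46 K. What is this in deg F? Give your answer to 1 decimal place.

First to °C: -61.69 °C.
Then to °F: -79.0 °F.

-79.0 °F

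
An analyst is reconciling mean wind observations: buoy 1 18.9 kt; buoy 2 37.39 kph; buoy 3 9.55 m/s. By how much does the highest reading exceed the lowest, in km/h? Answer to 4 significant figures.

buoy 1: 18.9 kt = 35.00280 km/h.
buoy 3: 9.55 m/s = 34.38000 km/h.
Spread: 37.39000 − 34.38000 = 3.010 km/h.

3.010 km/h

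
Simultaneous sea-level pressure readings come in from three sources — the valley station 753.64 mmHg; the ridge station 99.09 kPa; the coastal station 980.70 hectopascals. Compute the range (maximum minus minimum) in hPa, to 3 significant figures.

24.1 hPa

the valley station: 753.64 mmHg = 1004.771 hPa.
the ridge station: 99.09 kPa = 990.900 hPa.
Spread: 1004.771 − 980.700 = 24.1 hPa.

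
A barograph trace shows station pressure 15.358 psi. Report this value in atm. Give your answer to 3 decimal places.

1.045 atm

1 psi = 0.068046 atm, so 15.358 × 0.068046 = 1.045 atm.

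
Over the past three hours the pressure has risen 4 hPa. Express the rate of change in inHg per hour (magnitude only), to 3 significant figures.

0.0394 inHg per hour

4 hPa / 3 h × 0.02953 inHg/hPa = 0.0394 inHg/h.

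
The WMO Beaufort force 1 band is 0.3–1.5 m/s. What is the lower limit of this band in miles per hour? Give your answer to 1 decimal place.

0.3–1.5 m/s × 2.237 = 0.7–3.4 mph.

0.7 mph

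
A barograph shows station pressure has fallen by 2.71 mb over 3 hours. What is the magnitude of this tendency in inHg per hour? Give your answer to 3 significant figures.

2.71 mb / 3 h × 0.02953 inHg/mb = 0.0267 inHg/h.

0.0267 inHg per hour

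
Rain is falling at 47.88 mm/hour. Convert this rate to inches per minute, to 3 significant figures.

47.88 mm/hour × 0.0393701 in/mm × 0.0166667 hour/minute = 0.0314 in/minute.

0.0314 in/minute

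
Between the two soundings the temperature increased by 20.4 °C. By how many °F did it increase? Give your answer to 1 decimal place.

For a temperature change the 32° offset cancels: Δ°F = 20.4 × 1.8 = 36.7 °F.

36.7 °F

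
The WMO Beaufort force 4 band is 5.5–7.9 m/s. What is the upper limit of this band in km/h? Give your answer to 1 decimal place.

5.5–7.9 m/s × 3.6 = 19.8–28.4 km/h.

28.4 km/h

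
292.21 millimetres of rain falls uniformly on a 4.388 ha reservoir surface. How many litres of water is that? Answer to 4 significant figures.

12820000 litres

Area: 4.388 ha = 43880 m².
1 mm over 1 m² is 1 L, so volume = 292.21 × 43880 = 12822175 L ≈ 12820000 L.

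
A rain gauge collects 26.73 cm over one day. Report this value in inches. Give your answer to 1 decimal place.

10.5 in

1 cm = 0.393701 in, so 26.73 × 0.393701 = 10.5 in.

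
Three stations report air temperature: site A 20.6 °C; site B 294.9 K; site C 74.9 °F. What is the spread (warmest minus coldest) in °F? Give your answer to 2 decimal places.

5.82 °F

site B: 294.9 K = 21.750 °C.
site C: 74.9 °F = 23.833 °C.
Spread: 23.833 − 20.600 = 3.233 °C = 5.82 °F.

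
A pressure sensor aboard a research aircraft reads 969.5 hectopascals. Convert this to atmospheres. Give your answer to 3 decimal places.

0.957 atm

1 hPa = 0.000986923 atm, so 969.5 × 0.000986923 = 0.957 atm.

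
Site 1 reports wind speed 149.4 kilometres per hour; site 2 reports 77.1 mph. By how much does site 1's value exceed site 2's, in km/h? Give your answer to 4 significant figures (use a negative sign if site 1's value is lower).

25.32 km/h

site 2: 77.1 mph = 124.0804 km/h.
Difference: 149.4000 − 124.0804 = 25.32 km/h.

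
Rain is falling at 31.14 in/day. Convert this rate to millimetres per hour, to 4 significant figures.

31.14 in/day × 25.4 mm/in × 0.0416667 day/hour = 32.96 mm/hour.

32.96 mm/hour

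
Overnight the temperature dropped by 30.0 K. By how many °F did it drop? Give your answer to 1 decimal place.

Converting a difference, only the 9/5 scale factor applies: Δ°F = 30.0 × 1.8 = 54.0 °F.

54.0 °F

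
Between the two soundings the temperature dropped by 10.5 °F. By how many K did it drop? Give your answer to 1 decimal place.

Converting a difference, only the 9/5 scale factor applies: ΔK = 10.5 × 0.5556 = 5.8 K.

5.8 K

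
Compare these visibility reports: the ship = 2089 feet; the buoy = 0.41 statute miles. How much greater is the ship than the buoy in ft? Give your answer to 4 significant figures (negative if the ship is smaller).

-75.80 ft

the buoy: 0.41 SM = 2164.8000 ft.
Difference: 2089.0000 − 2164.8000 = -75.80 ft.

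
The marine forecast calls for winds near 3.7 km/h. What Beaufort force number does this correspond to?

Beaufort force 1

3.7 km/h = 1.0 m/s, which is Beaufort 1 (light air, 0.3–1.5 m/s).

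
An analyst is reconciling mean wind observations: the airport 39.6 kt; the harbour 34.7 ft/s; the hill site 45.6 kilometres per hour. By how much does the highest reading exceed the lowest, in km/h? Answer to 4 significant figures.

the airport: 39.6 kt = 73.3392 km/h.
the harbour: 34.7 ft/s = 38.0756 km/h.
Spread: 73.3392 − 38.0756 = 35.26 km/h.

35.26 km/h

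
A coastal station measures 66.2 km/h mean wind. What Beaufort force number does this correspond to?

66.2 km/h = 18.4 m/s, which is Beaufort 8 (gale, 17.2–20.7 m/s).

Beaufort force 8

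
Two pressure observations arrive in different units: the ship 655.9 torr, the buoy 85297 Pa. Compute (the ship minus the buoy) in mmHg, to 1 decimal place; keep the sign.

16.1 mmHg

the buoy: 85297 Pa = 639.780 mmHg.
Difference: 655.900 − 639.780 = 16.1 mmHg.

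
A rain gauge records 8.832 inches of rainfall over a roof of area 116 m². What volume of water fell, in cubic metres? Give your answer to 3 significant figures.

26.0 cubic metres

Depth: 8.832 in × 25.4 = 224.3328 mm.
1 mm over 1 m² is 1 L, so volume = 224.3328 × 116 = 26022.605 L = 26.0 m³.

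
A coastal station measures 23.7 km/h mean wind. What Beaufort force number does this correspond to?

Beaufort force 4

23.7 km/h = 6.6 m/s, which is Beaufort 4 (moderate breeze, 5.5–7.9 m/s).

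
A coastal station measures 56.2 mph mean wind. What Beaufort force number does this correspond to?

56.2 mph = 25.1 m/s, which is Beaufort 10 (storm, 24.5–28.4 m/s).

Beaufort force 10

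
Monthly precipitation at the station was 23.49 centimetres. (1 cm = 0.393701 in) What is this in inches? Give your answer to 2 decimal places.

9.25 in

1 cm = 0.393701 in, so 23.49 × 0.393701 = 9.25 in.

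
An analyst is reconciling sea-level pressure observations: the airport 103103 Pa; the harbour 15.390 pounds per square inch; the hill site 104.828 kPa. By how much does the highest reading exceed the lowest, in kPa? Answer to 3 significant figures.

the airport: 103103 Pa = 103.1030 kPa.
the harbour: 15.390 psi = 106.1103 kPa.
Spread: 106.1103 − 103.1030 = 3.01 kPa.

3.01 kPa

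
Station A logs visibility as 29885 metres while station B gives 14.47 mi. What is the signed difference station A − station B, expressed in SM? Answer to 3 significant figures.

4.10 SM

station A: 29885 m = 18.5697 SM.
Difference: 18.5697 − 14.4700 = 4.10 SM.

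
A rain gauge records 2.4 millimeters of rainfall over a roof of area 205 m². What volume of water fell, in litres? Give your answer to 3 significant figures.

492 litres

1 mm over 1 m² is 1 L, so volume = 2.4 × 205 = 492 L.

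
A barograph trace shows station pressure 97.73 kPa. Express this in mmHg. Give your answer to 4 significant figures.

733.0 mmHg

1 kPa = 7.50062 mmHg, so 97.73 × 7.50062 = 733.0 mmHg.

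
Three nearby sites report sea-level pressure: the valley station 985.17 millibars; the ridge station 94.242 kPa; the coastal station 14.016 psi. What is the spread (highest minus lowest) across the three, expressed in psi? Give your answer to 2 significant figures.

0.62 psi

the valley station: 985.17 mb = 14.2887 psi.
the ridge station: 94.242 kPa = 13.6686 psi.
Spread: 14.2887 − 13.6686 = 0.62 psi.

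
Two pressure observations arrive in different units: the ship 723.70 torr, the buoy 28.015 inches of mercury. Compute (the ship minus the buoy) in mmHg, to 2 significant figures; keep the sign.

the buoy: 28.015 inHg = 711.58 mmHg.
Difference: 723.70 − 711.58 = 12 mmHg.

12 mmHg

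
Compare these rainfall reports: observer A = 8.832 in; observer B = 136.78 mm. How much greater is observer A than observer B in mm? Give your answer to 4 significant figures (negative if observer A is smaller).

observer A: 8.832 in = 224.3328 mm.
Difference: 224.3328 − 136.7800 = 87.55 mm.

87.55 mm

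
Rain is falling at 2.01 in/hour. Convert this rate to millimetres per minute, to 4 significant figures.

0.8509 mm/minute

2.01 in/hour × 25.4 mm/in × 0.0166667 hour/minute = 0.8509 mm/minute.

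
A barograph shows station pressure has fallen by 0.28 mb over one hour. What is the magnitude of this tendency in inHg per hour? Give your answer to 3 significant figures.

0.00827 inHg per hour

0.28 mb / 1 h × 0.02953 inHg/mb = 0.00827 inHg/h.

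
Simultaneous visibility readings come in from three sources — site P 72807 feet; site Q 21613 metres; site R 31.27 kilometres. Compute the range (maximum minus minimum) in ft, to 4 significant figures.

site Q: 21613 m = 70908.79 ft.
site R: 31.27 km = 102591.86 ft.
Spread: 102591.86 − 70908.79 = 31680 ft.

31680 ft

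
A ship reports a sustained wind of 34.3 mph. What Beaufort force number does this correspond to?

Beaufort force 7

34.3 mph = 15.3 m/s, which is Beaufort 7 (near gale, 13.9–17.1 m/s).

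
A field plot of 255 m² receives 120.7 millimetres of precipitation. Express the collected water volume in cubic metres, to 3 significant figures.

30.8 cubic metres

1 mm over 1 m² is 1 L, so volume = 120.7 × 255 = 30778.5 L = 30.8 m³.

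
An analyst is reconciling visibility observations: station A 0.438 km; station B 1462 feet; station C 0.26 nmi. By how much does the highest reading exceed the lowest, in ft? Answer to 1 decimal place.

142.8 ft

station A: 0.438 km = 1437.008 ft.
station C: 0.26 nmi = 1579.790 ft.
Spread: 1579.790 − 1437.008 = 142.8 ft.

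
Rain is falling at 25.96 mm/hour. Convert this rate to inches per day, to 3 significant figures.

24.5 in/day

25.96 mm/hour × 0.0393701 in/mm × 24 hour/day = 24.5 in/day.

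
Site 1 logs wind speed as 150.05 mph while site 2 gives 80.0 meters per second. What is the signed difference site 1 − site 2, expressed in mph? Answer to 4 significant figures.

-28.90 mph

site 2: 80.0 m/s = 178.9549 mph.
Difference: 150.0500 − 178.9549 = -28.90 mph.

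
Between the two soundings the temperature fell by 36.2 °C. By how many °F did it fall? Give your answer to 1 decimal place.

For a temperature change the 32° offset cancels: Δ°F = 36.2 × 1.8 = 65.2 °F.

65.2 °F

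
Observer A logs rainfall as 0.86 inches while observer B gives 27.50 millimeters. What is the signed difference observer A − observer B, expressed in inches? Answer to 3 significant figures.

observer B: 27.50 mm = 1.08268 in.
Difference: 0.86000 − 1.08268 = -0.223 in.

-0.223 in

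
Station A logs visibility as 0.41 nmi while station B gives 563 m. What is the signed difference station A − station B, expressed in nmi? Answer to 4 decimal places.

0.1060 nmi

station B: 563 m = 0.303996 nmi.
Difference: 0.410000 − 0.303996 = 0.1060 nmi.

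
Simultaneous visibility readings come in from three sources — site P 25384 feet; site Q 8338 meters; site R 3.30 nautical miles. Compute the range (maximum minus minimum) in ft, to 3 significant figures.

site Q: 8338 m = 27355.64 ft.
site R: 3.30 nmi = 20051.18 ft.
Spread: 27355.64 − 20051.18 = 7300 ft.

7300 ft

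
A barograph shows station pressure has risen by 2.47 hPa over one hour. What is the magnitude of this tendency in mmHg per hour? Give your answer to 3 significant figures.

2.47 hPa / 1 h × 0.750062 mmHg/hPa = 1.85 mmHg/h.

1.85 mmHg per hour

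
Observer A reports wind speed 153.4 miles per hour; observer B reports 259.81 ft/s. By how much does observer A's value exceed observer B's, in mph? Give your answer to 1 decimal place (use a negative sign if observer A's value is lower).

-23.7 mph

observer B: 259.81 ft/s = 177.143 mph.
Difference: 153.400 − 177.143 = -23.7 mph.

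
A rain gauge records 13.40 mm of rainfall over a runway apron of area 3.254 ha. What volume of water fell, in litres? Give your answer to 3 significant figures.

Area: 3.254 ha = 32540 m².
1 mm over 1 m² is 1 L, so volume = 13.4 × 32540 = 436036 L ≈ 436000 L.

436000 litres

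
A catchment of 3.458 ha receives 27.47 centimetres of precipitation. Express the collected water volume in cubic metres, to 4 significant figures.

Depth: 27.47 cm × 10 = 274.7 mm.
Area: 3.458 ha = 34580 m².
1 mm over 1 m² is 1 L, so volume = 274.7 × 34580 = 9499126 L = 9499 m³.

9499 cubic metres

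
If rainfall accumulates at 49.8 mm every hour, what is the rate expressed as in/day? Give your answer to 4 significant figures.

47.06 in/day

49.8 mm/hour × 0.0393701 in/mm × 24 hour/day = 47.06 in/day.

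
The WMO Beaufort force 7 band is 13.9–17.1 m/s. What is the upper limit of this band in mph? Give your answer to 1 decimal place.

38.3 mph

13.9–17.1 m/s × 2.237 = 31.1–38.3 mph.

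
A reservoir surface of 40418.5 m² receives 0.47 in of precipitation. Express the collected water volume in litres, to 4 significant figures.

Depth: 0.47 in × 25.4 = 11.938 mm.
1 mm over 1 m² is 1 L, so volume = 11.938 × 40418.5 = 482516.05 L ≈ 482500 L.

482500 litres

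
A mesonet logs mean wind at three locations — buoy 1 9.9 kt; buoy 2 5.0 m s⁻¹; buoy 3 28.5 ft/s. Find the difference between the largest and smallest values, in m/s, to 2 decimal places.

buoy 1: 9.9 kt = 5.0930 m/s.
buoy 3: 28.5 ft/s = 8.6868 m/s.
Spread: 8.6868 − 5.0000 = 3.69 m/s.

3.69 m/s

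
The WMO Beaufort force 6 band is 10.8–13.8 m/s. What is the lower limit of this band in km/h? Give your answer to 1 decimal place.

10.8–13.8 m/s × 3.6 = 38.9–49.7 km/h.

38.9 km/h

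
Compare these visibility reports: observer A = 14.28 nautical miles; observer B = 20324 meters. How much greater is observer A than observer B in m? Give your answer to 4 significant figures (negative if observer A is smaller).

6123 m

observer A: 14.28 nmi = 26446.56 m.
Difference: 26446.56 − 20324.00 = 6123 m.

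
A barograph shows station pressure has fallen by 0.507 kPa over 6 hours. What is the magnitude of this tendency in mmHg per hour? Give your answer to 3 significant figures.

0.634 mmHg per hour

0.507 kPa / 6 h × 7.50062 mmHg/kPa = 0.634 mmHg/h.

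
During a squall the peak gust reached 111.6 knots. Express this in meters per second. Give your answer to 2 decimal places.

1 kt = 0.514444 m/s, so 111.6 × 0.514444 = 57.41 m/s.

57.41 m/s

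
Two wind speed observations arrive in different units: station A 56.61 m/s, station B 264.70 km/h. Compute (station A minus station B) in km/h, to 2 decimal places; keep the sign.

-60.90 km/h

station A: 56.61 m/s = 203.7960 km/h.
Difference: 203.7960 − 264.7000 = -60.90 km/h.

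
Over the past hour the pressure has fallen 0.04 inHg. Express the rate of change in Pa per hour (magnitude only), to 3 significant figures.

0.04 inHg / 1 h × 3386.39 Pa/inHg = 135 Pa/h.

135 Pa per hour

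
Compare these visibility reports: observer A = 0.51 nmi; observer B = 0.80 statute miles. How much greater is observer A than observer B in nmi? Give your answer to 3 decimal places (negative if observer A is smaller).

-0.185 nmi

observer B: 0.80 SM = 0.69518 nmi.
Difference: 0.51000 − 0.69518 = -0.185 nmi.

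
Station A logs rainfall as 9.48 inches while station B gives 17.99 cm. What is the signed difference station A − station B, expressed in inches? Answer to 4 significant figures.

2.397 in

station B: 17.99 cm = 7.08268 in.
Difference: 9.48000 − 7.08268 = 2.397 in.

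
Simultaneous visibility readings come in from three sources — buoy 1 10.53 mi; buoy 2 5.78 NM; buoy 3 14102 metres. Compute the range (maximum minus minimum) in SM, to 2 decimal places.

buoy 2: 5.78 nmi = 6.6515 SM.
buoy 3: 14102 m = 8.7626 SM.
Spread: 10.5300 − 6.6515 = 3.88 SM.

3.88 SM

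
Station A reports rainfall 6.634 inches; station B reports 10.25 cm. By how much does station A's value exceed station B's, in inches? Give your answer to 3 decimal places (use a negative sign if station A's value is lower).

2.599 in

station B: 10.25 cm = 4.03543 in.
Difference: 6.63400 − 4.03543 = 2.599 in.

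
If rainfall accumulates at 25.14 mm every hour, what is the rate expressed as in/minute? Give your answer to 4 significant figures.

25.14 mm/hour × 0.0393701 in/mm × 0.0166667 hour/minute = 0.01650 in/minute.

0.01650 in/minute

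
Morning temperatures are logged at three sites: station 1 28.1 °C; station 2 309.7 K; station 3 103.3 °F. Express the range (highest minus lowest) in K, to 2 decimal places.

11.51 K

station 2: 309.7 K = 36.550 °C.
station 3: 103.3 °F = 39.611 °C.
Spread: 39.611 − 28.100 = 11.511 °C.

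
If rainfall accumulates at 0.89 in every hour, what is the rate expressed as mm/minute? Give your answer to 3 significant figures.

0.377 mm/minute

0.89 in/hour × 25.4 mm/in × 0.0166667 hour/minute = 0.377 mm/minute.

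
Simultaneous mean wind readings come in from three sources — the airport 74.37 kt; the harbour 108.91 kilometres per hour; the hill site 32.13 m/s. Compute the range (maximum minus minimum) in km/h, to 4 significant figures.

28.82 km/h

the airport: 74.37 kt = 137.7332 km/h.
the hill site: 32.13 m/s = 115.6680 km/h.
Spread: 137.7332 − 108.9100 = 28.82 km/h.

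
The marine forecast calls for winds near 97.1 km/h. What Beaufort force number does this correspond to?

97.1 km/h = 27.0 m/s, which is Beaufort 10 (storm, 24.5–28.4 m/s).

Beaufort force 10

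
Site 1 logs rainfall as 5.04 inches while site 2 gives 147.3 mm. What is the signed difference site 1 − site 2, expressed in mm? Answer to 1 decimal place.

-19.3 mm

site 1: 5.04 in = 128.016 mm.
Difference: 128.016 − 147.300 = -19.3 mm.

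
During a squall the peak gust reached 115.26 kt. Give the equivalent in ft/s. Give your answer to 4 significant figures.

1 kt = 1.68781 ft/s, so 115.26 × 1.68781 = 194.5 ft/s.

194.5 ft/s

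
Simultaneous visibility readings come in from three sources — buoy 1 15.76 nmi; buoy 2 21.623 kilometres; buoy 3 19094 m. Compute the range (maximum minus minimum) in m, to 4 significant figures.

10090 m

buoy 1: 15.76 nmi = 29187.52 m.
buoy 2: 21.623 km = 21623.00 m.
Spread: 29187.52 − 19094.00 = 10090 m.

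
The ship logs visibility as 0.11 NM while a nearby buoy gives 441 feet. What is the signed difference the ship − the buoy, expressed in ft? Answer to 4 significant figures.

the ship: 0.11 nmi = 668.373 ft.
Difference: 668.373 − 441.000 = 227.4 ft.

227.4 ft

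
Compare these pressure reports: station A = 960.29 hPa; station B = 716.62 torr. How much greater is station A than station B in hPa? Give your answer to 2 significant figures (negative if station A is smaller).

station B: 716.62 mmHg = 955.415 hPa.
Difference: 960.290 − 955.415 = 4.9 hPa.

4.9 hPa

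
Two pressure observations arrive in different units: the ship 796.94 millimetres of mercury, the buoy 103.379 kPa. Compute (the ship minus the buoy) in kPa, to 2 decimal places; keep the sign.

2.87 kPa

the ship: 796.94 mmHg = 106.2499 kPa.
Difference: 106.2499 − 103.3790 = 2.87 kPa.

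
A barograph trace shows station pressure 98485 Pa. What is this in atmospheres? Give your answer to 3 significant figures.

1 Pa = 9.86923e-06 atm, so 98485 × 9.86923e-06 = 0.972 atm.

0.972 atm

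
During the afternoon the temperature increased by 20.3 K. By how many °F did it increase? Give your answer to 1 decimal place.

Converting a difference, only the 9/5 scale factor applies: Δ°F = 20.3 × 1.8 = 36.5 °F.

36.5 °F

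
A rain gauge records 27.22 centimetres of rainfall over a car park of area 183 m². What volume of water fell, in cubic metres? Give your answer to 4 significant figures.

49.81 cubic metres

Depth: 27.22 cm × 10 = 272.2 mm.
1 mm over 1 m² is 1 L, so volume = 272.2 × 183 = 49812.6 L = 49.81 m³.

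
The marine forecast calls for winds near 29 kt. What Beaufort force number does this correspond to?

Beaufort force 7

29 kt lies in the Beaufort 7 band (near gale, 28–33 kt).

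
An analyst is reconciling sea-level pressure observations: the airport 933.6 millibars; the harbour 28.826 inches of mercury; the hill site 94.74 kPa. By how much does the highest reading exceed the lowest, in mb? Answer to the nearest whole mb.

the harbour: 28.826 inHg = 976.16 mb.
the hill site: 94.74 kPa = 947.40 mb.
Spread: 976.16 − 933.60 = 43 mb.

43 mb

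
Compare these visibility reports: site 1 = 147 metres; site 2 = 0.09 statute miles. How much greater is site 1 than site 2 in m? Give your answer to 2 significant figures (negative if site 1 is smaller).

site 2: 0.09 SM = 144.841 m.
Difference: 147.000 − 144.841 = 2.2 m.

2.2 m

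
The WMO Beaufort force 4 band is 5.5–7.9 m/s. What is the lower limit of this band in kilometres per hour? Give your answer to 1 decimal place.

5.5–7.9 m/s × 3.6 = 19.8–28.4 km/h.

19.8 km/h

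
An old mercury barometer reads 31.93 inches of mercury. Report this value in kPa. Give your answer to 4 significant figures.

108.1 kPa

1 inHg = 3.38639 kPa, so 31.93 × 3.38639 = 108.1 kPa.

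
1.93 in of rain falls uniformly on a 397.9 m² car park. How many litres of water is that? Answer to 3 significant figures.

Depth: 1.93 in × 25.4 = 49.022 mm.
1 mm over 1 m² is 1 L, so volume = 49.022 × 397.9 = 19505.854 L ≈ 19500 L.

19500 litres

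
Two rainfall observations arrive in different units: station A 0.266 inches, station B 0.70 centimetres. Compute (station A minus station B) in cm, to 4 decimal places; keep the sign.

-0.0244 cm

station A: 0.266 in = 0.675640 cm.
Difference: 0.675640 − 0.700000 = -0.0244 cm.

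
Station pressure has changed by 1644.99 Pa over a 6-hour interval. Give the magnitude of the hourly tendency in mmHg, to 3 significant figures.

2.06 mmHg per hour

1644.99 Pa / 6 h × 0.00750062 mmHg/Pa = 2.06 mmHg/h.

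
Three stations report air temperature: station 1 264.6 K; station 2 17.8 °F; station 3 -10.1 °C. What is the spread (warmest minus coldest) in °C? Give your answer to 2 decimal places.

station 1: 264.6 K = -8.550 °C.
station 2: 17.8 °F = -7.889 °C.
Spread: (-7.889) − (-10.100) = 2.211 °C.

2.21 °C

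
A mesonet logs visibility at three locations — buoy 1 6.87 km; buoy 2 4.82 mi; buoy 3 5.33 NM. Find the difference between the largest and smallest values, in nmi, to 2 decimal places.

1.62 nmi

buoy 1: 6.87 km = 3.7095 nmi.
buoy 2: 4.82 SM = 4.1885 nmi.
Spread: 5.3300 − 3.7095 = 1.62 nmi.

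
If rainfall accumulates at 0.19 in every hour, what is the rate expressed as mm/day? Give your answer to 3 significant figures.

116 mm/day

0.19 in/hour × 25.4 mm/in × 24 hour/day = 116 mm/day.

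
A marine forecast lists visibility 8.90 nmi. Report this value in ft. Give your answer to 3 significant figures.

54100 ft

1 nmi = 6076.12 ft, so 8.90 × 6076.12 = 54100 ft.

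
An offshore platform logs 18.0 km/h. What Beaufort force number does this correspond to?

Beaufort force 3

18.0 km/h = 5.0 m/s, which is Beaufort 3 (gentle breeze, 3.4–5.4 m/s).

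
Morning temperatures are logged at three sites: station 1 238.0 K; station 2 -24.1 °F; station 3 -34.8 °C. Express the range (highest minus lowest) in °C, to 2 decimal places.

station 1: 238.0 K = -35.150 °C.
station 2: -24.1 °F = -31.167 °C.
Spread: (-31.167) − (-35.150) = 3.983 °C.

3.98 °C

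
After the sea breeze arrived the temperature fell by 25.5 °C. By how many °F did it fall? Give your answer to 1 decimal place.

45.9 °F

For a temperature change the 32° offset cancels: Δ°F = 25.5 × 1.8 = 45.9 °F.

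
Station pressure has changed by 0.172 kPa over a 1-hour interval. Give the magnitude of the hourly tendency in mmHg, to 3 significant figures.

0.172 kPa / 1 h × 7.50062 mmHg/kPa = 1.29 mmHg/h.

1.29 mmHg per hour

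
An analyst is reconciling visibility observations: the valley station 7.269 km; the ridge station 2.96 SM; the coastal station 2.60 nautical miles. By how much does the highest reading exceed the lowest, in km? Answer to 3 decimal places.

2.505 km

the ridge station: 2.96 SM = 4.76366 km.
the coastal station: 2.60 nmi = 4.81520 km.
Spread: 7.26900 − 4.76366 = 2.505 km.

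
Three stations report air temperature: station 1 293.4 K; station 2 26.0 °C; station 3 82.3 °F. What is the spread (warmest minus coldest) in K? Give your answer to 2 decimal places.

station 1: 293.4 K = 20.250 °C.
station 3: 82.3 °F = 27.944 °C.
Spread: 27.944 − 20.250 = 7.694 °C.

7.69 K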